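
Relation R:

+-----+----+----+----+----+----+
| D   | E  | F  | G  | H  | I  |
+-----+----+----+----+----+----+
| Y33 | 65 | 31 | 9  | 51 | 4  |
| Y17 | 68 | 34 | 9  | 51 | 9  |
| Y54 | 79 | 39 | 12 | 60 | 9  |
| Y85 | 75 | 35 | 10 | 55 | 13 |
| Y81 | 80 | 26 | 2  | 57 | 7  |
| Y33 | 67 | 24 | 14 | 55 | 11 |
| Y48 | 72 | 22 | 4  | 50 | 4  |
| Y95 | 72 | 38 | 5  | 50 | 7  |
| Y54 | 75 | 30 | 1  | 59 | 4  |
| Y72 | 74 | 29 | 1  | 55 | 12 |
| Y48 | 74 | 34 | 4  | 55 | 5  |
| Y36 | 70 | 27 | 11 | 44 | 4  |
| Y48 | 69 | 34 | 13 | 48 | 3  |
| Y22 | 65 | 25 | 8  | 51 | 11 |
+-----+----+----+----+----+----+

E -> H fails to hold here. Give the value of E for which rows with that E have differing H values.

75

E=65: 2 rows → H = 51, 51 ✓
E=68: 1 row → H = 51 ✓
E=79: 1 row → H = 60 ✓
E=75: 2 rows → H takes values {55, 59} — violation
E=80: 1 row → H = 57 ✓
E=67: 1 row → H = 55 ✓
E=72: 2 rows → H = 50, 50 ✓
E=74: 2 rows → H = 55, 55 ✓
E=70: 1 row → H = 44 ✓
E=69: 1 row → H = 48 ✓
The only E value with inconsistent H is E=75.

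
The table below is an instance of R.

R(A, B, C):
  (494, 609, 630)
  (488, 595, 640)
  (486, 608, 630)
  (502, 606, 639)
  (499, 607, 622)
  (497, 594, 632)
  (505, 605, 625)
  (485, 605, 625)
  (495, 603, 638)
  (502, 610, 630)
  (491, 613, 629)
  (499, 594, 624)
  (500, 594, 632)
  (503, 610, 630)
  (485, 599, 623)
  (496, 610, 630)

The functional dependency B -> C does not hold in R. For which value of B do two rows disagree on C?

594

B=609: 1 row → C = 630 ✓
B=595: 1 row → C = 640 ✓
B=608: 1 row → C = 630 ✓
B=606: 1 row → C = 639 ✓
B=607: 1 row → C = 622 ✓
B=594: 3 rows → C takes values {632, 624} — violation
B=605: 2 rows → C = 625, 625 ✓
B=603: 1 row → C = 638 ✓
B=610: 3 rows → C = 630, 630, 630 ✓
B=613: 1 row → C = 629 ✓
B=599: 1 row → C = 623 ✓
The only B value with inconsistent C is B=594.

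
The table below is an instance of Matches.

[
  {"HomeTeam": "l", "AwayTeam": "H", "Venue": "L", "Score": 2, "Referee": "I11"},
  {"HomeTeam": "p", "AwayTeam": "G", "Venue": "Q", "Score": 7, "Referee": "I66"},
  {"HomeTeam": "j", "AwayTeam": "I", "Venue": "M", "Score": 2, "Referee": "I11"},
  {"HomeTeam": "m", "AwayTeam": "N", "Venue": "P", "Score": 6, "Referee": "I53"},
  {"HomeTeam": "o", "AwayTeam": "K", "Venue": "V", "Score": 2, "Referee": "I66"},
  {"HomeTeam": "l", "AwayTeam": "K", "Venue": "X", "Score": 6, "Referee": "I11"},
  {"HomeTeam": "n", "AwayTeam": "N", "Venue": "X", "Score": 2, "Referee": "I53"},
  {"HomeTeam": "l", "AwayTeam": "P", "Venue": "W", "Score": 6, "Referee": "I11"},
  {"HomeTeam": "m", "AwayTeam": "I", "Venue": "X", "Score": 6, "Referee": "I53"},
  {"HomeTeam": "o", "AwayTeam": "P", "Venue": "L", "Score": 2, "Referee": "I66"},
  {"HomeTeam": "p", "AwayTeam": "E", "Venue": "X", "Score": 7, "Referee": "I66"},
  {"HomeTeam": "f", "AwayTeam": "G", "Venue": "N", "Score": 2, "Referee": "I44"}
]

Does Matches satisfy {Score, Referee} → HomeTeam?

(Score=2, Referee=I11): 2 rows → HomeTeam takes values {l, j} — violation
(Score=7, Referee=I66): 2 rows → HomeTeam = p, p ✓
(Score=6, Referee=I53): 2 rows → HomeTeam = m, m ✓
(Score=2, Referee=I66): 2 rows → HomeTeam = o, o ✓
(Score=6, Referee=I11): 2 rows → HomeTeam = l, l ✓
(Score=2, Referee=I53): 1 row → HomeTeam = n ✓
(Score=2, Referee=I44): 1 row → HomeTeam = f ✓
Two rows agree on {Score, Referee} but differ on HomeTeam, so {Score, Referee} → HomeTeam does not hold.

No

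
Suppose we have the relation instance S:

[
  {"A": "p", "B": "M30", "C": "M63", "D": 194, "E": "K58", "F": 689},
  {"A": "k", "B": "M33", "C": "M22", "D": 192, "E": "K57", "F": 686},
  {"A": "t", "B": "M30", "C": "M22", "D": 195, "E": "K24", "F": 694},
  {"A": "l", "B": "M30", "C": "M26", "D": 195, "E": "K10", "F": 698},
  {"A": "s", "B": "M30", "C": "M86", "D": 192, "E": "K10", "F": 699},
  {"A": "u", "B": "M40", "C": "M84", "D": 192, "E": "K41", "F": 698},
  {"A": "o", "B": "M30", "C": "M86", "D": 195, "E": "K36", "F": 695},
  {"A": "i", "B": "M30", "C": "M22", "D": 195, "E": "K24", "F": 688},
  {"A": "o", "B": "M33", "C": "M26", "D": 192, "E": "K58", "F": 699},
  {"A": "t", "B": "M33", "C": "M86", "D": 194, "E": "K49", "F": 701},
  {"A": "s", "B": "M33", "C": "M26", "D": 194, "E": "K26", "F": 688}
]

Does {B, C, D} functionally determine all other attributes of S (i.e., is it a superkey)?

No

Two distinct rows share (B=M30, C=M22, D=195), so {B, C, D} does not determine every attribute — not a superkey.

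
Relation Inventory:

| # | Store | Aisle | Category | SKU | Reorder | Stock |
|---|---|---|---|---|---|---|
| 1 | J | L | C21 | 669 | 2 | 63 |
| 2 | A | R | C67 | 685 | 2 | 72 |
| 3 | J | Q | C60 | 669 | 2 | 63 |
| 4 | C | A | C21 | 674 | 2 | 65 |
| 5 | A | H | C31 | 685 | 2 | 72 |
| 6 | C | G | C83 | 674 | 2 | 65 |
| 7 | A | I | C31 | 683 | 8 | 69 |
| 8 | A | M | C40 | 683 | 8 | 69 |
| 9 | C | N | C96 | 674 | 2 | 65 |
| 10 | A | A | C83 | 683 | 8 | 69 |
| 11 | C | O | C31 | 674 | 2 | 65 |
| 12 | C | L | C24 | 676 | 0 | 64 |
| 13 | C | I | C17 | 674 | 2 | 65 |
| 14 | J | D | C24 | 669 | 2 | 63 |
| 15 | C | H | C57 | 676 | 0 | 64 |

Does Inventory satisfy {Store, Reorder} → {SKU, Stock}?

Yes

(Store=J, Reorder=2): rows 1, 3, 14 → {SKU,Stock} = (669, 63), (669, 63), (669, 63) ✓
(Store=A, Reorder=2): rows 2, 5 → {SKU,Stock} = (685, 72), (685, 72) ✓
(Store=C, Reorder=2): rows 4, 6, 9, 11, 13 → {SKU,Stock} = (674, 65), (674, 65), (674, 65), (674, 65), (674, 65) ✓
(Store=A, Reorder=8): rows 7, 8, 10 → {SKU,Stock} = (683, 69), (683, 69), (683, 69) ✓
(Store=C, Reorder=0): rows 12, 15 → {SKU,Stock} = (676, 64), (676, 64) ✓
Every {Store, Reorder} value is associated with a single {SKU, Stock} value, so {Store, Reorder} → {SKU, Stock} holds.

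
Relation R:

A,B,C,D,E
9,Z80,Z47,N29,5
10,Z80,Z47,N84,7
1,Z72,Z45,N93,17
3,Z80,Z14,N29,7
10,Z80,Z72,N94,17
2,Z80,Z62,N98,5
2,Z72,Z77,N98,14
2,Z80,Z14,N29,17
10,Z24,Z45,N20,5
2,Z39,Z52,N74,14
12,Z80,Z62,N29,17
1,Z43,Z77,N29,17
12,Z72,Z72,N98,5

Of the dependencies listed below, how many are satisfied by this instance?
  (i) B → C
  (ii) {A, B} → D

(i) B → C: B=Z80: 7 rows → C takes values {Z47, Z14, Z72, Z62} — violation; B=Z72: 3 rows → C takes values {Z45, Z77, Z72} — violation — fails.
(ii) {A, B} → D: (A=10, B=Z80): 2 rows → D takes values {N84, N94} — violation; (A=2, B=Z80): 2 rows → D takes values {N98, N29} — violation — fails.
None of the 2 dependencies hold.

0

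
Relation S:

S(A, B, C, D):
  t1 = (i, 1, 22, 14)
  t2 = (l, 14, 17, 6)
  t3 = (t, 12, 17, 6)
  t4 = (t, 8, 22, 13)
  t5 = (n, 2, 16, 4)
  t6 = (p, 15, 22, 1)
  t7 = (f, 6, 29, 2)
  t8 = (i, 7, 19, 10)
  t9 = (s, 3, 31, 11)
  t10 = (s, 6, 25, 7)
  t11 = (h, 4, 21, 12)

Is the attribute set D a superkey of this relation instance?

Rows 2 and 3 have the same D value D=6 but are distinct tuples, so D does not determine every attribute — not a superkey.

No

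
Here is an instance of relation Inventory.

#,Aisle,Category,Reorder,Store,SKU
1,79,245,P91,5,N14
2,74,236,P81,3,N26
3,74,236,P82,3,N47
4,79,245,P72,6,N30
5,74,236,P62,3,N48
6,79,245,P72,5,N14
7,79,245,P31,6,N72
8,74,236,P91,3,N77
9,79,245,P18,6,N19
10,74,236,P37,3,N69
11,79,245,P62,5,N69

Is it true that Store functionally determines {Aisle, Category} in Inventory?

Yes

Store=5: rows 1, 6, 11 → {Aisle,Category} = (79, 245), (79, 245), (79, 245) ✓
Store=3: rows 2, 3, 5, 8, 10 → {Aisle,Category} = (74, 236), (74, 236), (74, 236), (74, 236), (74, 236) ✓
Store=6: rows 4, 7, 9 → {Aisle,Category} = (79, 245), (79, 245), (79, 245) ✓
Every Store value is associated with a single {Aisle, Category} value, so Store -> {Aisle, Category} holds.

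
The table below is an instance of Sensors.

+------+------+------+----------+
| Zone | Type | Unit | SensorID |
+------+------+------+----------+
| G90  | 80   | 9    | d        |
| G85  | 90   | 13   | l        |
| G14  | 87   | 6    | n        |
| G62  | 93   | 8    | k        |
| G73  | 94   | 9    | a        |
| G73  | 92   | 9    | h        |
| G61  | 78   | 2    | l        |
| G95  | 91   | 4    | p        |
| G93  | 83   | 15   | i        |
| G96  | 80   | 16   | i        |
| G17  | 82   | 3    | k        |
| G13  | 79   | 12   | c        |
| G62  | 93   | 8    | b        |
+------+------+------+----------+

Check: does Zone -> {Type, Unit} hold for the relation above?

Zone=G90: 1 row → {Type,Unit} = (80, 9) ✓
Zone=G85: 1 row → {Type,Unit} = (90, 13) ✓
Zone=G14: 1 row → {Type,Unit} = (87, 6) ✓
Zone=G62: 2 rows → {Type,Unit} = (93, 8), (93, 8) ✓
Zone=G73: 2 rows → {Type,Unit} takes values {(94, 9), (92, 9)} — violation
Zone=G61: 1 row → {Type,Unit} = (78, 2) ✓
Zone=G95: 1 row → {Type,Unit} = (91, 4) ✓
Zone=G93: 1 row → {Type,Unit} = (83, 15) ✓
Zone=G96: 1 row → {Type,Unit} = (80, 16) ✓
Zone=G17: 1 row → {Type,Unit} = (82, 3) ✓
Zone=G13: 1 row → {Type,Unit} = (79, 12) ✓
Two rows agree on Zone but differ on {Type, Unit}, so Zone -> {Type, Unit} does not hold.

No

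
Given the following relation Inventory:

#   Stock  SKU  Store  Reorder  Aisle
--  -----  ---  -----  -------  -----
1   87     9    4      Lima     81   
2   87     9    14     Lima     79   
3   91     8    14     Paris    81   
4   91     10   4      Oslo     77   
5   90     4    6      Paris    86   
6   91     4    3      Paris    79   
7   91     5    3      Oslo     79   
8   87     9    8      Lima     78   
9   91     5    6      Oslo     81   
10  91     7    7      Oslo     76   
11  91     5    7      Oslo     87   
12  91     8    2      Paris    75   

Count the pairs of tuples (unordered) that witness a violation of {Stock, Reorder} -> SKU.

9

(Stock=87, Reorder=Lima): all 3 rows agree on SKU — 0 pairs.
(Stock=91, Reorder=Paris): violating pairs (3,6), (6,12) — 2 pairs.
(Stock=91, Reorder=Oslo): violating pairs (4,7), (4,9), (4,10), (4,11), (7,10), (9,10), (10,11) — 7 pairs.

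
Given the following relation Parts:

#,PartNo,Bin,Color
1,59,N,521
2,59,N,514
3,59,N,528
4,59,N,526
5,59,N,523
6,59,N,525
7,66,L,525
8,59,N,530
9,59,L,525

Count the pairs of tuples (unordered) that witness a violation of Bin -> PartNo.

1

Bin=N: all 7 rows agree on PartNo — 0 pairs.
Bin=L: violating pairs (7,9) — 1 pair.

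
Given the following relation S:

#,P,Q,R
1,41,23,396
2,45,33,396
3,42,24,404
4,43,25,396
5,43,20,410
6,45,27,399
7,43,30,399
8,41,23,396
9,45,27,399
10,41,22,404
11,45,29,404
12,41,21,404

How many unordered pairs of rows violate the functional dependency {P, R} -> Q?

(P=41, R=396): all 2 rows agree on Q — 0 pairs.
(P=45, R=399): all 2 rows agree on Q — 0 pairs.
(P=41, R=404): violating pairs (10,12) — 1 pair.

1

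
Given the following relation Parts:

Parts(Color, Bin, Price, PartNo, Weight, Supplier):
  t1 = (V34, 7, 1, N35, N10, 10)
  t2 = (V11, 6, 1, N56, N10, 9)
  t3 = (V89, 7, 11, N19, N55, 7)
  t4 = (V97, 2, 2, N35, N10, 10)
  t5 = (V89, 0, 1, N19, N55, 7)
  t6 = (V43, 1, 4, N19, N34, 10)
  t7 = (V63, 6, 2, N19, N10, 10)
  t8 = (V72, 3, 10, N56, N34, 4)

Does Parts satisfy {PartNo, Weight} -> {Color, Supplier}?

No

(PartNo=N35, Weight=N10): rows 1, 4 → {Color,Supplier} takes values {(V34, 10), (V97, 10)} — violation
(PartNo=N56, Weight=N10): row 2 → {Color,Supplier} = (V11, 9) ✓
(PartNo=N19, Weight=N55): rows 3, 5 → {Color,Supplier} = (V89, 7), (V89, 7) ✓
(PartNo=N19, Weight=N34): row 6 → {Color,Supplier} = (V43, 10) ✓
(PartNo=N19, Weight=N10): row 7 → {Color,Supplier} = (V63, 10) ✓
(PartNo=N56, Weight=N34): row 8 → {Color,Supplier} = (V72, 4) ✓
Two rows agree on {PartNo, Weight} but differ on {Color, Supplier}, so {PartNo, Weight} -> {Color, Supplier} does not hold.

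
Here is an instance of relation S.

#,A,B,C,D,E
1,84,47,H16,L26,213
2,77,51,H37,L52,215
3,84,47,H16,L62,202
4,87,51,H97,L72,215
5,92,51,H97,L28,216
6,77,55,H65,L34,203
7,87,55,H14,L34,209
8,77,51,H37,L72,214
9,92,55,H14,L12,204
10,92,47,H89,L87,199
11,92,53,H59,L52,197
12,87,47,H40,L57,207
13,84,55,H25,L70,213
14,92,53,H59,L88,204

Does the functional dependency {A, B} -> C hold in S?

Yes

(A=84, B=47): rows 1, 3 → C = H16, H16 ✓
(A=77, B=51): rows 2, 8 → C = H37, H37 ✓
(A=87, B=51): row 4 → C = H97 ✓
(A=92, B=51): row 5 → C = H97 ✓
(A=77, B=55): row 6 → C = H65 ✓
(A=87, B=55): row 7 → C = H14 ✓
(A=92, B=55): row 9 → C = H14 ✓
(A=92, B=47): row 10 → C = H89 ✓
(A=92, B=53): rows 11, 14 → C = H59, H59 ✓
(A=87, B=47): row 12 → C = H40 ✓
(A=84, B=55): row 13 → C = H25 ✓
Every {A, B} value is associated with a single C value, so {A, B} -> C holds.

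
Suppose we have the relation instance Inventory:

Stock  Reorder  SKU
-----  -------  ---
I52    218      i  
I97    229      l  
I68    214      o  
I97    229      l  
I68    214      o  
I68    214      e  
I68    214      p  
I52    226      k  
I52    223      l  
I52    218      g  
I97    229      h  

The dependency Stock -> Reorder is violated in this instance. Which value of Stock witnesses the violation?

Stock=I52: 4 rows → Reorder takes values {218, 226, 223} — violation
Stock=I97: 3 rows → Reorder = 229, 229, 229 ✓
Stock=I68: 4 rows → Reorder = 214, 214, 214, 214 ✓
The only Stock value with inconsistent Reorder is Stock=I52.

I52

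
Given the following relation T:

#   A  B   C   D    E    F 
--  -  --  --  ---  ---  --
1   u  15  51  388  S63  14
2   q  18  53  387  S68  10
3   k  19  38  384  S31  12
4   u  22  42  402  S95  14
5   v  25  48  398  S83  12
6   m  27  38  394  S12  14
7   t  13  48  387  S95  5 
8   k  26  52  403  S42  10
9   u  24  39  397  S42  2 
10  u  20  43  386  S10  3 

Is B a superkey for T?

All 10 rows have distinct B values, so B → (all attributes) holds and B is a superkey.

Yes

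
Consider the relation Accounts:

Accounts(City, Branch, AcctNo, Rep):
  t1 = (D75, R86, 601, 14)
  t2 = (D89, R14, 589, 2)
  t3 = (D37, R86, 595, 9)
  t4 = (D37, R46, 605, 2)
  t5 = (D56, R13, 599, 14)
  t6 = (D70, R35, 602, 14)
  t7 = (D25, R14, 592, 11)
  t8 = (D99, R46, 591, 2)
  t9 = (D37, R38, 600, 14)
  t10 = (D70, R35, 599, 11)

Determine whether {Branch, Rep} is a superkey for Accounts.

No

Rows 4 and 8 have the same {Branch, Rep} value (Branch=R46, Rep=2) but are distinct tuples, so {Branch, Rep} does not determine every attribute — not a superkey.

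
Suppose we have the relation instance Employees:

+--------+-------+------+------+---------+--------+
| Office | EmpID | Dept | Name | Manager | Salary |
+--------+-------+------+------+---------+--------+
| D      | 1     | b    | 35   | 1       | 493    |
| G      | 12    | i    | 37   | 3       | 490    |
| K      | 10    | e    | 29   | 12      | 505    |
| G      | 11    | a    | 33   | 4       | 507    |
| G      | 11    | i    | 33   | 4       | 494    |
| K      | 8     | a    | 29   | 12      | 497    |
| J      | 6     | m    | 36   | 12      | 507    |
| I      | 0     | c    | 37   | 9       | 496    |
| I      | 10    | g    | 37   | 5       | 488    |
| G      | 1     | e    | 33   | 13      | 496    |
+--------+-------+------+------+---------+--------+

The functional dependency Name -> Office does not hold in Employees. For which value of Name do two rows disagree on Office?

Name=35: 1 row → Office = D ✓
Name=37: 3 rows → Office takes values {G, I} — violation
Name=29: 2 rows → Office = K, K ✓
Name=33: 3 rows → Office = G, G, G ✓
Name=36: 1 row → Office = J ✓
The only Name value with inconsistent Office is Name=37.

37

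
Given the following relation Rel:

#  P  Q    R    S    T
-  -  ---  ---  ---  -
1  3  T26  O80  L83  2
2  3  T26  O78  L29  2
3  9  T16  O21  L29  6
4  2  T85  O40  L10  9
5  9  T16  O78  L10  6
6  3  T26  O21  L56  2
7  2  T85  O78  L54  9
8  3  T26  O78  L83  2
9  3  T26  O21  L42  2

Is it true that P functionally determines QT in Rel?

Yes

P=3: rows 1, 2, 6, 8, 9 → {Q,T} = (T26, 2), (T26, 2), (T26, 2), (T26, 2), (T26, 2) ✓
P=9: rows 3, 5 → {Q,T} = (T16, 6), (T16, 6) ✓
P=2: rows 4, 7 → {Q,T} = (T85, 9), (T85, 9) ✓
Every P value is associated with a single QT value, so P -> QT holds.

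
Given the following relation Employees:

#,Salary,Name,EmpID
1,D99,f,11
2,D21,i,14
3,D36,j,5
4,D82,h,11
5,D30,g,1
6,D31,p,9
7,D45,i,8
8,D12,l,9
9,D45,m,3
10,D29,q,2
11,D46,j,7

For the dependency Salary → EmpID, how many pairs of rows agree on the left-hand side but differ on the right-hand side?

Salary=D45: violating pairs (7,9) — 1 pair.

1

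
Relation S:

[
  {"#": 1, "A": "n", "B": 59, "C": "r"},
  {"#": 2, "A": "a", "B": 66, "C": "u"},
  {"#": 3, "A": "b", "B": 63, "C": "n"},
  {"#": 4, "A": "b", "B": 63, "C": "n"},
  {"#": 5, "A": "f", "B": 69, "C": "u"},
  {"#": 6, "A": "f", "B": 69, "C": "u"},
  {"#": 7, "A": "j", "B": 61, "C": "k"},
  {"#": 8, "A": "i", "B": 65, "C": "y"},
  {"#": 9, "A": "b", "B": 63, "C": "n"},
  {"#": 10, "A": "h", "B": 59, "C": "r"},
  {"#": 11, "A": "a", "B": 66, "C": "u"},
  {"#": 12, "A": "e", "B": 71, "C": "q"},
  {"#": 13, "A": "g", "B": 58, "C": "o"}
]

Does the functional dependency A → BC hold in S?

Yes

A=n: row 1 → {B,C} = (59, r) ✓
A=a: rows 2, 11 → {B,C} = (66, u), (66, u) ✓
A=b: rows 3, 4, 9 → {B,C} = (63, n), (63, n), (63, n) ✓
A=f: rows 5, 6 → {B,C} = (69, u), (69, u) ✓
A=j: row 7 → {B,C} = (61, k) ✓
A=i: row 8 → {B,C} = (65, y) ✓
A=h: row 10 → {B,C} = (59, r) ✓
A=e: row 12 → {B,C} = (71, q) ✓
A=g: row 13 → {B,C} = (58, o) ✓
Every A value is associated with a single BC value, so A → BC holds.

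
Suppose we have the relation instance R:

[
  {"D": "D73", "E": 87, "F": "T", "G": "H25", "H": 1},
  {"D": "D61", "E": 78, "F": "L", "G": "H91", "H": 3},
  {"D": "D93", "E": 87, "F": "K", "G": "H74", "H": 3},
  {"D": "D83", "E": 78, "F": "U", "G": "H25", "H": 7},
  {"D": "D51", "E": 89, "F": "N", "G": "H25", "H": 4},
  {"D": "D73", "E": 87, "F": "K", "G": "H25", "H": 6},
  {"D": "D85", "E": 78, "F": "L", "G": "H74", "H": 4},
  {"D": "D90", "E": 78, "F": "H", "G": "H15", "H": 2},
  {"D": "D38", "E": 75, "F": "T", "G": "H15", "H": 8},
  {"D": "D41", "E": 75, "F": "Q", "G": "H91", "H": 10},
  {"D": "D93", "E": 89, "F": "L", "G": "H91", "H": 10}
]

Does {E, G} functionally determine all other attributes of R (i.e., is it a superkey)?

Two distinct rows share (E=87, G=H25), so {E, G} does not determine every attribute — not a superkey.

No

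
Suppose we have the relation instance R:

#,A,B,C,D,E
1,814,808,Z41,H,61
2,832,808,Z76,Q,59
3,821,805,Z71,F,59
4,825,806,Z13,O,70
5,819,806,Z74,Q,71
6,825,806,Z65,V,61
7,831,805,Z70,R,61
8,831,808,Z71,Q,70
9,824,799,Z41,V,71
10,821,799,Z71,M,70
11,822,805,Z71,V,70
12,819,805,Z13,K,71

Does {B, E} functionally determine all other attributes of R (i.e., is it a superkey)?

Yes

All 12 rows have distinct {B, E} values, so {B, E} → (all attributes) holds and {B, E} is a superkey.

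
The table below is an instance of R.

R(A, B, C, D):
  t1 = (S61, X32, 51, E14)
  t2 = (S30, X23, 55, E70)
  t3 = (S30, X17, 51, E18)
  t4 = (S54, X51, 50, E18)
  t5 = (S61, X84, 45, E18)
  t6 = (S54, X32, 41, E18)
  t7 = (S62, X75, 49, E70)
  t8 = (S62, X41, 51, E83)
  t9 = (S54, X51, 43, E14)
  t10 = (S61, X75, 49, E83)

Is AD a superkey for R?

Rows 4 and 6 have the same AD value (A=S54, D=E18) but are distinct tuples, so AD does not determine every attribute — not a superkey.

No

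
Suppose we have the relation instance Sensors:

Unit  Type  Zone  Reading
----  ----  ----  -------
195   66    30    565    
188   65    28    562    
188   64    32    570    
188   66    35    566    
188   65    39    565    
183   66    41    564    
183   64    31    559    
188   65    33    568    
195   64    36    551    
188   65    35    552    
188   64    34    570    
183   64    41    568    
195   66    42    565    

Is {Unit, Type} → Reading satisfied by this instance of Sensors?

(Unit=195, Type=66): 2 rows → Reading = 565, 565 ✓
(Unit=188, Type=65): 4 rows → Reading takes values {562, 565, 568, 552} — violation
(Unit=188, Type=64): 2 rows → Reading = 570, 570 ✓
(Unit=188, Type=66): 1 row → Reading = 566 ✓
(Unit=183, Type=66): 1 row → Reading = 564 ✓
(Unit=183, Type=64): 2 rows → Reading takes values {559, 568} — violation
(Unit=195, Type=64): 1 row → Reading = 551 ✓
Two rows agree on {Unit, Type} but differ on Reading, so {Unit, Type} → Reading does not hold.

No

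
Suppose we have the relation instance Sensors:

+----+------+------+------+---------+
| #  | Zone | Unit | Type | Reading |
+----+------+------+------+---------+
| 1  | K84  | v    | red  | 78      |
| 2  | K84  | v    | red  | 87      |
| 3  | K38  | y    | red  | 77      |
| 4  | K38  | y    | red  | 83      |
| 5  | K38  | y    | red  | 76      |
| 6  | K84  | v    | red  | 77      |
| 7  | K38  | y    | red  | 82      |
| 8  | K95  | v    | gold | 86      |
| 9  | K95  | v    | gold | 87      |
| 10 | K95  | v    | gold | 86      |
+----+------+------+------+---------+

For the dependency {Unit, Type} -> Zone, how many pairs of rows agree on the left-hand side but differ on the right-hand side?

(Unit=v, Type=red): all 3 rows agree on Zone — 0 pairs.
(Unit=y, Type=red): all 4 rows agree on Zone — 0 pairs.
(Unit=v, Type=gold): all 3 rows agree on Zone — 0 pairs.

0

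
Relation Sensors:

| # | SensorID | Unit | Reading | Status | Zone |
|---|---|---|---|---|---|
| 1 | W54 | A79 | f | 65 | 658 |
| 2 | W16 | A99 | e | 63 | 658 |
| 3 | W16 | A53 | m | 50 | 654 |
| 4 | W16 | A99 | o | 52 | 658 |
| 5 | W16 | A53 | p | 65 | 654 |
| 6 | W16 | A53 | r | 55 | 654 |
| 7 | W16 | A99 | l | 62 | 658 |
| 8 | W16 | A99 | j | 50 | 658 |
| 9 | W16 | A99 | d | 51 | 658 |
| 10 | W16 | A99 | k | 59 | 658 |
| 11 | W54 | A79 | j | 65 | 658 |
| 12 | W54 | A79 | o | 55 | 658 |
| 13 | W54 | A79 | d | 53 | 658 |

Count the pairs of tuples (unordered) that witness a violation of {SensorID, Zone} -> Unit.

(SensorID=W54, Zone=658): all 4 rows agree on Unit — 0 pairs.
(SensorID=W16, Zone=658): all 6 rows agree on Unit — 0 pairs.
(SensorID=W16, Zone=654): all 3 rows agree on Unit — 0 pairs.

0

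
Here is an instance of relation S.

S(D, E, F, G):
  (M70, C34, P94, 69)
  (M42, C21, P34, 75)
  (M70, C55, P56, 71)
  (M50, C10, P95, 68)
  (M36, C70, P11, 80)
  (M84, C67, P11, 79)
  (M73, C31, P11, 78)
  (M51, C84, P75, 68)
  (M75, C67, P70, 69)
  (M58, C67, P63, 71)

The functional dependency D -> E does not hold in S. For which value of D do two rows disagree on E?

M70

D=M70: 2 rows → E takes values {C34, C55} — violation
D=M42: 1 row → E = C21 ✓
D=M50: 1 row → E = C10 ✓
D=M36: 1 row → E = C70 ✓
D=M84: 1 row → E = C67 ✓
D=M73: 1 row → E = C31 ✓
D=M51: 1 row → E = C84 ✓
D=M75: 1 row → E = C67 ✓
D=M58: 1 row → E = C67 ✓
The only D value with inconsistent E is D=M70.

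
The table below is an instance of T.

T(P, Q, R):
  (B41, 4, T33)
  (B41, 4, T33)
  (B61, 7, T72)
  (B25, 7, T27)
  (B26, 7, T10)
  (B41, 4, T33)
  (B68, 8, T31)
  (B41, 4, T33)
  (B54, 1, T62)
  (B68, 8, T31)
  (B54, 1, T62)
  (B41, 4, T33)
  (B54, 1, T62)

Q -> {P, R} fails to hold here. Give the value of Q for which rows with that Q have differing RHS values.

Q=4: 5 rows → {P,R} = (B41, T33), (B41, T33), (B41, T33), (B41, T33), (B41, T33) ✓
Q=7: 3 rows → {P,R} takes values {(B61, T72), (B25, T27), (B26, T10)} — violation
Q=8: 2 rows → {P,R} = (B68, T31), (B68, T31) ✓
Q=1: 3 rows → {P,R} = (B54, T62), (B54, T62), (B54, T62) ✓
The only Q value with inconsistent RHS is Q=7.

7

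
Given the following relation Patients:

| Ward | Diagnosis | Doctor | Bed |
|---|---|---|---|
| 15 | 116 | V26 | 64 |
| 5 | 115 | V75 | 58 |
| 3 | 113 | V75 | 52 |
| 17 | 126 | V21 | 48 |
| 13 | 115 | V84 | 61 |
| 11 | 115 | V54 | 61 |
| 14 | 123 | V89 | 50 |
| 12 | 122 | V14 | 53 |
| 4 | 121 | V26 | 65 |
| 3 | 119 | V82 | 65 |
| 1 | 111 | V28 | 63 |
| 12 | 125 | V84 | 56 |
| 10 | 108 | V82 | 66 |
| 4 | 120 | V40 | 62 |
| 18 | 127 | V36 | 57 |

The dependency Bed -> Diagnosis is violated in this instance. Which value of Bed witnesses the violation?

65

Bed=64: 1 row → Diagnosis = 116 ✓
Bed=58: 1 row → Diagnosis = 115 ✓
Bed=52: 1 row → Diagnosis = 113 ✓
Bed=48: 1 row → Diagnosis = 126 ✓
Bed=61: 2 rows → Diagnosis = 115, 115 ✓
Bed=50: 1 row → Diagnosis = 123 ✓
Bed=53: 1 row → Diagnosis = 122 ✓
Bed=65: 2 rows → Diagnosis takes values {121, 119} — violation
Bed=63: 1 row → Diagnosis = 111 ✓
Bed=56: 1 row → Diagnosis = 125 ✓
Bed=66: 1 row → Diagnosis = 108 ✓
Bed=62: 1 row → Diagnosis = 120 ✓
Bed=57: 1 row → Diagnosis = 127 ✓
The only Bed value with inconsistent Diagnosis is Bed=65.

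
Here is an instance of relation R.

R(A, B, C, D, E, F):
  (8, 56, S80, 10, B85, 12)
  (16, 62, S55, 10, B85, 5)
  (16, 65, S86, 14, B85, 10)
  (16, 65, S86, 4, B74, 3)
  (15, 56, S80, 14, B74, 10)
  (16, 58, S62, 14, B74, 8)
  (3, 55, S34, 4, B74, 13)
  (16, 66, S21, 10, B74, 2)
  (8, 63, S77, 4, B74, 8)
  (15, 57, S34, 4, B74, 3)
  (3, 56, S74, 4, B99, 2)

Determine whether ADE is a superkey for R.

All 11 rows have distinct ADE values, so ADE → (all attributes) holds and ADE is a superkey.

Yes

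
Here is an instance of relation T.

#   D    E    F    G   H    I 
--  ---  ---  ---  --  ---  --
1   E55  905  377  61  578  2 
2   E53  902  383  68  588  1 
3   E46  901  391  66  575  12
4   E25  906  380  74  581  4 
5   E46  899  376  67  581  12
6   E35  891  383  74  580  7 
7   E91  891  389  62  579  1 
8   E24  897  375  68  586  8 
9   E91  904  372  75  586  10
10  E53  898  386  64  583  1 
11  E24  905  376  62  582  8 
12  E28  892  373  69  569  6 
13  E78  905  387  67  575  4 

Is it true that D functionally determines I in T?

D=E55: row 1 → I = 2 ✓
D=E53: rows 2, 10 → I = 1, 1 ✓
D=E46: rows 3, 5 → I = 12, 12 ✓
D=E25: row 4 → I = 4 ✓
D=E35: row 6 → I = 7 ✓
D=E91: rows 7, 9 → I takes values {1, 10} — violation
D=E24: rows 8, 11 → I = 8, 8 ✓
D=E28: row 12 → I = 6 ✓
D=E78: row 13 → I = 4 ✓
Two rows agree on D but differ on I, so D → I does not hold.

No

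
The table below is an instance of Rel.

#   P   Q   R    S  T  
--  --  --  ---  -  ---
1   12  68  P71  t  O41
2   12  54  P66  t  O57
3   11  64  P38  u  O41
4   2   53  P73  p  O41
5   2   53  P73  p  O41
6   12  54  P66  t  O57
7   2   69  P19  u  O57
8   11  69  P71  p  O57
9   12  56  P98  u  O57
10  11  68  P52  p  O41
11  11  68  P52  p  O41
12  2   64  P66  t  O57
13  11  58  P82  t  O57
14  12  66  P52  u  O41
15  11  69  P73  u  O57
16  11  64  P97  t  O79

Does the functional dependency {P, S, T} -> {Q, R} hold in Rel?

Yes

(P=12, S=t, T=O41): row 1 → {Q,R} = (68, P71) ✓
(P=12, S=t, T=O57): rows 2, 6 → {Q,R} = (54, P66), (54, P66) ✓
(P=11, S=u, T=O41): row 3 → {Q,R} = (64, P38) ✓
(P=2, S=p, T=O41): rows 4, 5 → {Q,R} = (53, P73), (53, P73) ✓
(P=2, S=u, T=O57): row 7 → {Q,R} = (69, P19) ✓
(P=11, S=p, T=O57): row 8 → {Q,R} = (69, P71) ✓
(P=12, S=u, T=O57): row 9 → {Q,R} = (56, P98) ✓
(P=11, S=p, T=O41): rows 10, 11 → {Q,R} = (68, P52), (68, P52) ✓
(P=2, S=t, T=O57): row 12 → {Q,R} = (64, P66) ✓
(P=11, S=t, T=O57): row 13 → {Q,R} = (58, P82) ✓
(P=12, S=u, T=O41): row 14 → {Q,R} = (66, P52) ✓
(P=11, S=u, T=O57): row 15 → {Q,R} = (69, P73) ✓
(P=11, S=t, T=O79): row 16 → {Q,R} = (64, P97) ✓
Every {P, S, T} value is associated with a single {Q, R} value, so {P, S, T} -> {Q, R} holds.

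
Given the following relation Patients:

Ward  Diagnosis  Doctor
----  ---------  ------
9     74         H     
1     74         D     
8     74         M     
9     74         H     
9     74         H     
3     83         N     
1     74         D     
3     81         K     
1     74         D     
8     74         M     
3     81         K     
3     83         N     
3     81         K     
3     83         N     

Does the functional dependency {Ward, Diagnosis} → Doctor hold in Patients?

(Ward=9, Diagnosis=74): 3 rows → Doctor = H, H, H ✓
(Ward=1, Diagnosis=74): 3 rows → Doctor = D, D, D ✓
(Ward=8, Diagnosis=74): 2 rows → Doctor = M, M ✓
(Ward=3, Diagnosis=83): 3 rows → Doctor = N, N, N ✓
(Ward=3, Diagnosis=81): 3 rows → Doctor = K, K, K ✓
Every {Ward, Diagnosis} value is associated with a single Doctor value, so {Ward, Diagnosis} → Doctor holds.

Yes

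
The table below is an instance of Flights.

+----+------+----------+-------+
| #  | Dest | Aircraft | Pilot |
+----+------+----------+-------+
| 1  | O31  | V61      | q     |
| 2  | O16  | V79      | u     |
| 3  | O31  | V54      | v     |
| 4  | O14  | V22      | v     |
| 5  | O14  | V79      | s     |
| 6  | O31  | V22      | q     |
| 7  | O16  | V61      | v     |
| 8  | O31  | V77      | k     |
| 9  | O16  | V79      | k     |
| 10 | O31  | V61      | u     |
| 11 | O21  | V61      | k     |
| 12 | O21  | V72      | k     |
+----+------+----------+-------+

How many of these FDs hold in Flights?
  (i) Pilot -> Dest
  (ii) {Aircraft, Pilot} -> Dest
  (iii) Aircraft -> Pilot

1

(i) Pilot -> Dest: Pilot=u: rows 2, 10 → Dest takes values {O16, O31} — violation; Pilot=v: rows 3, 4, 7 → Dest takes values {O31, O14, O16} — violation; Pilot=k: rows 8, 9, 11, 12 → Dest takes values {O31, O16, O21} — violation — fails.
(ii) {Aircraft, Pilot} -> Dest: every LHS value maps to a single RHS value — holds.
(iii) Aircraft -> Pilot: Aircraft=V61: rows 1, 7, 10, 11 → Pilot takes values {q, v, u, k} — violation; Aircraft=V79: rows 2, 5, 9 → Pilot takes values {u, s, k} — violation; Aircraft=V22: rows 4, 6 → Pilot takes values {v, q} — violation — fails.
1 of the 3 dependencies holds.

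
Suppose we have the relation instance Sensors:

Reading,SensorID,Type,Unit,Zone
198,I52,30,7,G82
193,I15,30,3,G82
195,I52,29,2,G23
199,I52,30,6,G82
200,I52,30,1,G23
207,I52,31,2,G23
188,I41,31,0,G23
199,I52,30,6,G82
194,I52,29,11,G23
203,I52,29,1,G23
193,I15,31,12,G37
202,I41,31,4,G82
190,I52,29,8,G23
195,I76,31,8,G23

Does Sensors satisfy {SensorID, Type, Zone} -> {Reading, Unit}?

No

(SensorID=I52, Type=30, Zone=G82): 3 rows → {Reading,Unit} takes values {(198, 7), (199, 6)} — violation
(SensorID=I15, Type=30, Zone=G82): 1 row → {Reading,Unit} = (193, 3) ✓
(SensorID=I52, Type=29, Zone=G23): 4 rows → {Reading,Unit} takes values {(195, 2), (194, 11), (203, 1), (190, 8)} — violation
(SensorID=I52, Type=30, Zone=G23): 1 row → {Reading,Unit} = (200, 1) ✓
(SensorID=I52, Type=31, Zone=G23): 1 row → {Reading,Unit} = (207, 2) ✓
(SensorID=I41, Type=31, Zone=G23): 1 row → {Reading,Unit} = (188, 0) ✓
(SensorID=I15, Type=31, Zone=G37): 1 row → {Reading,Unit} = (193, 12) ✓
(SensorID=I41, Type=31, Zone=G82): 1 row → {Reading,Unit} = (202, 4) ✓
(SensorID=I76, Type=31, Zone=G23): 1 row → {Reading,Unit} = (195, 8) ✓
Two rows agree on {SensorID, Type, Zone} but differ on {Reading, Unit}, so {SensorID, Type, Zone} -> {Reading, Unit} does not hold.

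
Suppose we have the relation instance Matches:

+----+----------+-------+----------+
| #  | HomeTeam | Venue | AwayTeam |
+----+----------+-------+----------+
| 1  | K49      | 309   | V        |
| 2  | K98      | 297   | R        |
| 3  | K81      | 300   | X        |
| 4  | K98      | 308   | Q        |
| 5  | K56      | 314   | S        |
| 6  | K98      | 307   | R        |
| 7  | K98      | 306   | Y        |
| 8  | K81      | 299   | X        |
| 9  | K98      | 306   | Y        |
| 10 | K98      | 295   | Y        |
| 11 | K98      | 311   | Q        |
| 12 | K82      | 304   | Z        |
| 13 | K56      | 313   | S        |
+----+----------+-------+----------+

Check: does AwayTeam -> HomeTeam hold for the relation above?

Yes

AwayTeam=V: row 1 → HomeTeam = K49 ✓
AwayTeam=R: rows 2, 6 → HomeTeam = K98, K98 ✓
AwayTeam=X: rows 3, 8 → HomeTeam = K81, K81 ✓
AwayTeam=Q: rows 4, 11 → HomeTeam = K98, K98 ✓
AwayTeam=S: rows 5, 13 → HomeTeam = K56, K56 ✓
AwayTeam=Y: rows 7, 9, 10 → HomeTeam = K98, K98, K98 ✓
AwayTeam=Z: row 12 → HomeTeam = K82 ✓
Every AwayTeam value is associated with a single HomeTeam value, so AwayTeam -> HomeTeam holds.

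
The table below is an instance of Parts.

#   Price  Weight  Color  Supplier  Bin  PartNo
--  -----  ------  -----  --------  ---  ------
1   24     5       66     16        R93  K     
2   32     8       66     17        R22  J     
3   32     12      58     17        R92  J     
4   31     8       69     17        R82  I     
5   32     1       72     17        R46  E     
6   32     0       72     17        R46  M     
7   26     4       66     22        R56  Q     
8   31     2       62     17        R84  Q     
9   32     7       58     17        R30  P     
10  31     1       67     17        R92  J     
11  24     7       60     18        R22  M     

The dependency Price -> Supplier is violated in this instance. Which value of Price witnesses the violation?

Price=24: rows 1, 11 → Supplier takes values {16, 18} — violation
Price=32: rows 2, 3, 5, 6, 9 → Supplier = 17, 17, 17, 17, 17 ✓
Price=31: rows 4, 8, 10 → Supplier = 17, 17, 17 ✓
Price=26: row 7 → Supplier = 22 ✓
The only Price value with inconsistent Supplier is Price=24.

24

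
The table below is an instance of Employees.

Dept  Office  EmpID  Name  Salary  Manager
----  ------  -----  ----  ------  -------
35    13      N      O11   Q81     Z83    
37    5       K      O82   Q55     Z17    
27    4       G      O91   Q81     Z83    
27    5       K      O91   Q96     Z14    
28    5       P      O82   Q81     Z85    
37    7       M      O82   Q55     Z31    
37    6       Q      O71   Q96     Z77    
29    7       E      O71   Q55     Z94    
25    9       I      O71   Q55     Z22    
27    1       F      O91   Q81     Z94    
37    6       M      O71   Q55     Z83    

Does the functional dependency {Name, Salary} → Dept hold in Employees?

(Name=O11, Salary=Q81): 1 row → Dept = 35 ✓
(Name=O82, Salary=Q55): 2 rows → Dept = 37, 37 ✓
(Name=O91, Salary=Q81): 2 rows → Dept = 27, 27 ✓
(Name=O91, Salary=Q96): 1 row → Dept = 27 ✓
(Name=O82, Salary=Q81): 1 row → Dept = 28 ✓
(Name=O71, Salary=Q96): 1 row → Dept = 37 ✓
(Name=O71, Salary=Q55): 3 rows → Dept takes values {29, 25, 37} — violation
Two rows agree on {Name, Salary} but differ on Dept, so {Name, Salary} → Dept does not hold.

No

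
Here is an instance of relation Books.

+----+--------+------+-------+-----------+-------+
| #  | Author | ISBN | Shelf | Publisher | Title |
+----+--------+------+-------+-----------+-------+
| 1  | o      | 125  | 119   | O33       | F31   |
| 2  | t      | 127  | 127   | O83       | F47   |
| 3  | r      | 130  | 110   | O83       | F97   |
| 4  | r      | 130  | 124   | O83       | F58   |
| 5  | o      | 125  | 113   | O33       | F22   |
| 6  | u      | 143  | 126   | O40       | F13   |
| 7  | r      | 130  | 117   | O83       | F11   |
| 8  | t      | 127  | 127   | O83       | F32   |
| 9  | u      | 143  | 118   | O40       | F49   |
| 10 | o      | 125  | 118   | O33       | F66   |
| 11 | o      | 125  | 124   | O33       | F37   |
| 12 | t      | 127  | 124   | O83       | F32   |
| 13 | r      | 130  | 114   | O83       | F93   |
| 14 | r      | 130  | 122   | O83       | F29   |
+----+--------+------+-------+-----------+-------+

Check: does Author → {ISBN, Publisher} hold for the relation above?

Author=o: rows 1, 5, 10, 11 → {ISBN,Publisher} = (125, O33), (125, O33), (125, O33), (125, O33) ✓
Author=t: rows 2, 8, 12 → {ISBN,Publisher} = (127, O83), (127, O83), (127, O83) ✓
Author=r: rows 3, 4, 7, 13, 14 → {ISBN,Publisher} = (130, O83), (130, O83), (130, O83), (130, O83), (130, O83) ✓
Author=u: rows 6, 9 → {ISBN,Publisher} = (143, O40), (143, O40) ✓
Every Author value is associated with a single {ISBN, Publisher} value, so Author → {ISBN, Publisher} holds.

Yes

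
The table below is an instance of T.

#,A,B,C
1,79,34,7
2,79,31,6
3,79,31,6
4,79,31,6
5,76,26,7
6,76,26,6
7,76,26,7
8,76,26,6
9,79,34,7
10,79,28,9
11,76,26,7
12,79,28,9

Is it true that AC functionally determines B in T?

(A=79, C=7): rows 1, 9 → B = 34, 34 ✓
(A=79, C=6): rows 2, 3, 4 → B = 31, 31, 31 ✓
(A=76, C=7): rows 5, 7, 11 → B = 26, 26, 26 ✓
(A=76, C=6): rows 6, 8 → B = 26, 26 ✓
(A=79, C=9): rows 10, 12 → B = 28, 28 ✓
Every AC value is associated with a single B value, so AC -> B holds.

Yes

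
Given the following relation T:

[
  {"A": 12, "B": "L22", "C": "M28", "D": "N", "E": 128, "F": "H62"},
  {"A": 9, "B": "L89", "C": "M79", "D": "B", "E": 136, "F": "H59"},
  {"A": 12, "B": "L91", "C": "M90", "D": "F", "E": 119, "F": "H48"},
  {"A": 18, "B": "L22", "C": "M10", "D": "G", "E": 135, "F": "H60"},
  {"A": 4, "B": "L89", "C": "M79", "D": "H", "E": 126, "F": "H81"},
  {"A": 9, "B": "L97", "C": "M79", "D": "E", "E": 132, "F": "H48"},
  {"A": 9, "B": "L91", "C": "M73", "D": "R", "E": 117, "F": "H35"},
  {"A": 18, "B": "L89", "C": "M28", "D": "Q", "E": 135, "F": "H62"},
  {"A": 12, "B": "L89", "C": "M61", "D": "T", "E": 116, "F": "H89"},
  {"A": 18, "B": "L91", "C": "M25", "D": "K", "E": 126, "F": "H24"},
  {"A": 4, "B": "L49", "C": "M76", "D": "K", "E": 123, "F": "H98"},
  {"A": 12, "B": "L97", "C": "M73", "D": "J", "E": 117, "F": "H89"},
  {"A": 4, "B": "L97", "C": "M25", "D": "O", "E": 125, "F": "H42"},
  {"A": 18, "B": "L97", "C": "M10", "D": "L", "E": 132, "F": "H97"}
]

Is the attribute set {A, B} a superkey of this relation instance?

All 14 rows have distinct {A, B} values, so {A, B} → (all attributes) holds and {A, B} is a superkey.

Yes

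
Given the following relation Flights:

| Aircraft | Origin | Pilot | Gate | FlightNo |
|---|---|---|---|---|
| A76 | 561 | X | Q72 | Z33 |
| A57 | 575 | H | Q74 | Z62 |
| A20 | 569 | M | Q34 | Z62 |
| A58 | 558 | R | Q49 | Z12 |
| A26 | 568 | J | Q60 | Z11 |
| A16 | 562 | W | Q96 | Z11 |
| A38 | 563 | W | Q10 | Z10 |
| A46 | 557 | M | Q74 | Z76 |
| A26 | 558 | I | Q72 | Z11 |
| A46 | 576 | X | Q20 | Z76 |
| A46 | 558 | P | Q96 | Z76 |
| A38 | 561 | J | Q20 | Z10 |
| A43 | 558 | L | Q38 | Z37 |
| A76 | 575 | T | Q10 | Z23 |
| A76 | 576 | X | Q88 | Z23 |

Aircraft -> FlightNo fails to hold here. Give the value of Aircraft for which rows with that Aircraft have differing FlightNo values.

A76

Aircraft=A76: 3 rows → FlightNo takes values {Z33, Z23} — violation
Aircraft=A57: 1 row → FlightNo = Z62 ✓
Aircraft=A20: 1 row → FlightNo = Z62 ✓
Aircraft=A58: 1 row → FlightNo = Z12 ✓
Aircraft=A26: 2 rows → FlightNo = Z11, Z11 ✓
Aircraft=A16: 1 row → FlightNo = Z11 ✓
Aircraft=A38: 2 rows → FlightNo = Z10, Z10 ✓
Aircraft=A46: 3 rows → FlightNo = Z76, Z76, Z76 ✓
Aircraft=A43: 1 row → FlightNo = Z37 ✓
The only Aircraft value with inconsistent FlightNo is Aircraft=A76.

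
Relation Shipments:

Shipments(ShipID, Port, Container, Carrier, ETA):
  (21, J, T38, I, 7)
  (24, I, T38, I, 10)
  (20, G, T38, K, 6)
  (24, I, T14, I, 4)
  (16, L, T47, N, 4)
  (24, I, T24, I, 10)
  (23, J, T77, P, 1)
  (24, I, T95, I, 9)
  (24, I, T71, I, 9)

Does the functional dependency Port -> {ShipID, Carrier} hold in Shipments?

No

Port=J: 2 rows → {ShipID,Carrier} takes values {(21, I), (23, P)} — violation
Port=I: 5 rows → {ShipID,Carrier} = (24, I), (24, I), (24, I), (24, I), (24, I) ✓
Port=G: 1 row → {ShipID,Carrier} = (20, K) ✓
Port=L: 1 row → {ShipID,Carrier} = (16, N) ✓
Two rows agree on Port but differ on {ShipID, Carrier}, so Port -> {ShipID, Carrier} does not hold.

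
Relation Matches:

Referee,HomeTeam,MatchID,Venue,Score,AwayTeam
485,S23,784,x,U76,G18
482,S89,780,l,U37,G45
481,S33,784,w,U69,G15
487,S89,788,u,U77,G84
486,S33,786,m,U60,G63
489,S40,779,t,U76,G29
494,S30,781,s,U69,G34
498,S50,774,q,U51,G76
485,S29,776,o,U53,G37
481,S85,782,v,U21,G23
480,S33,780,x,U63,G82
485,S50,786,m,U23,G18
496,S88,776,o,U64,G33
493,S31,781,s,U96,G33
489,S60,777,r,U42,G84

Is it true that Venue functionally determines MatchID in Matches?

Venue=x: 2 rows → MatchID takes values {784, 780} — violation
Venue=l: 1 row → MatchID = 780 ✓
Venue=w: 1 row → MatchID = 784 ✓
Venue=u: 1 row → MatchID = 788 ✓
Venue=m: 2 rows → MatchID = 786, 786 ✓
Venue=t: 1 row → MatchID = 779 ✓
Venue=s: 2 rows → MatchID = 781, 781 ✓
Venue=q: 1 row → MatchID = 774 ✓
Venue=o: 2 rows → MatchID = 776, 776 ✓
Venue=v: 1 row → MatchID = 782 ✓
Venue=r: 1 row → MatchID = 777 ✓
Two rows agree on Venue but differ on MatchID, so Venue -> MatchID does not hold.

No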